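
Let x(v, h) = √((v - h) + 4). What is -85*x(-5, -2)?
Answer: -85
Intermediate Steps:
x(v, h) = √(4 + v - h)
-85*x(-5, -2) = -85*√(4 - 5 - 1*(-2)) = -85*√(4 - 5 + 2) = -85*√1 = -85*1 = -85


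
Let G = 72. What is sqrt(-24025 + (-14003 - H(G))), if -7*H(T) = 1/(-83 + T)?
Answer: I*sqrt(225468089)/77 ≈ 195.01*I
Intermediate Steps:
H(T) = -1/(7*(-83 + T))
sqrt(-24025 + (-14003 - H(G))) = sqrt(-24025 + (-14003 - (-1)/(-581 + 7*72))) = sqrt(-24025 + (-14003 - (-1)/(-581 + 504))) = sqrt(-24025 + (-14003 - (-1)/(-77))) = sqrt(-24025 + (-14003 - (-1)*(-1)/77)) = sqrt(-24025 + (-14003 - 1*1/77)) = sqrt(-24025 + (-14003 - 1/77)) = sqrt(-24025 - 1078232/77) = sqrt(-2928157/77) = I*sqrt(225468089)/77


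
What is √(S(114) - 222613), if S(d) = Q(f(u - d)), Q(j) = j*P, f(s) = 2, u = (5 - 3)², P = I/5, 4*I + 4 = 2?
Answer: 3*I*√618370/5 ≈ 471.82*I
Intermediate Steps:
I = -½ (I = -1 + (¼)*2 = -1 + ½ = -½ ≈ -0.50000)
P = -⅒ (P = -½/5 = -½*⅕ = -⅒ ≈ -0.10000)
u = 4 (u = 2² = 4)
Q(j) = -j/10 (Q(j) = j*(-⅒) = -j/10)
S(d) = -⅕ (S(d) = -⅒*2 = -⅕)
√(S(114) - 222613) = √(-⅕ - 222613) = √(-1113066/5) = 3*I*√618370/5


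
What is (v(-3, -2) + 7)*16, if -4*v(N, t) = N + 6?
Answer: 100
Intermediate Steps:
v(N, t) = -3/2 - N/4 (v(N, t) = -(N + 6)/4 = -(6 + N)/4 = -3/2 - N/4)
(v(-3, -2) + 7)*16 = ((-3/2 - ¼*(-3)) + 7)*16 = ((-3/2 + ¾) + 7)*16 = (-¾ + 7)*16 = (25/4)*16 = 100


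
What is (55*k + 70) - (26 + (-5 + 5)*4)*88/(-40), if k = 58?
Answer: 16586/5 ≈ 3317.2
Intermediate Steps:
(55*k + 70) - (26 + (-5 + 5)*4)*88/(-40) = (55*58 + 70) - (26 + (-5 + 5)*4)*88/(-40) = (3190 + 70) - (26 + 0*4)*88*(-1/40) = 3260 - (26 + 0)*(-11)/5 = 3260 - 26*(-11)/5 = 3260 - 1*(-286/5) = 3260 + 286/5 = 16586/5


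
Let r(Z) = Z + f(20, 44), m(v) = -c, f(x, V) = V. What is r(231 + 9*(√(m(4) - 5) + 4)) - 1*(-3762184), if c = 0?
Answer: 3762495 + 9*I*√5 ≈ 3.7625e+6 + 20.125*I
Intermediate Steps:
m(v) = 0 (m(v) = -1*0 = 0)
r(Z) = 44 + Z (r(Z) = Z + 44 = 44 + Z)
r(231 + 9*(√(m(4) - 5) + 4)) - 1*(-3762184) = (44 + (231 + 9*(√(0 - 5) + 4))) - 1*(-3762184) = (44 + (231 + 9*(√(-5) + 4))) + 3762184 = (44 + (231 + 9*(I*√5 + 4))) + 3762184 = (44 + (231 + 9*(4 + I*√5))) + 3762184 = (44 + (231 + (36 + 9*I*√5))) + 3762184 = (44 + (267 + 9*I*√5)) + 3762184 = (311 + 9*I*√5) + 3762184 = 3762495 + 9*I*√5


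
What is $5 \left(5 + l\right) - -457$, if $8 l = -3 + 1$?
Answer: $\frac{1923}{4} \approx 480.75$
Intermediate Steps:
$l = - \frac{1}{4}$ ($l = \frac{-3 + 1}{8} = \frac{1}{8} \left(-2\right) = - \frac{1}{4} \approx -0.25$)
$5 \left(5 + l\right) - -457 = 5 \left(5 - \frac{1}{4}\right) - -457 = 5 \cdot \frac{19}{4} + 457 = \frac{95}{4} + 457 = \frac{1923}{4}$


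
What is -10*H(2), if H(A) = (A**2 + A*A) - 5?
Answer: -30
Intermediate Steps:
H(A) = -5 + 2*A**2 (H(A) = (A**2 + A**2) - 5 = 2*A**2 - 5 = -5 + 2*A**2)
-10*H(2) = -10*(-5 + 2*2**2) = -10*(-5 + 2*4) = -10*(-5 + 8) = -10*3 = -30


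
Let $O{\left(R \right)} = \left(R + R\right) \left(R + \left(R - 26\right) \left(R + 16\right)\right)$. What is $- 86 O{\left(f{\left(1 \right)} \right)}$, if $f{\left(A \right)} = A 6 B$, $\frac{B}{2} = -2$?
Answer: $1552128$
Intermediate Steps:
$B = -4$ ($B = 2 \left(-2\right) = -4$)
$f{\left(A \right)} = - 24 A$ ($f{\left(A \right)} = A 6 \left(-4\right) = 6 A \left(-4\right) = - 24 A$)
$O{\left(R \right)} = 2 R \left(R + \left(-26 + R\right) \left(16 + R\right)\right)$
$- 86 O{\left(f{\left(1 \right)} \right)} = - 86 \cdot 2 \left(\left(-24\right) 1\right) \left(-416 + \left(\left(-24\right) 1\right)^{2} - 9 \left(\left(-24\right) 1\right)\right) = - 86 \cdot 2 \left(-24\right) \left(-416 + \left(-24\right)^{2} - -216\right) = - 86 \cdot 2 \left(-24\right) \left(-416 + 576 + 216\right) = - 86 \cdot 2 \left(-24\right) 376 = \left(-86\right) \left(-18048\right) = 1552128$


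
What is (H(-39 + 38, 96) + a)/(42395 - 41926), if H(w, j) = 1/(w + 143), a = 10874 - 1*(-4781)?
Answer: 317573/9514 ≈ 33.380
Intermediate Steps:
a = 15655 (a = 10874 + 4781 = 15655)
H(w, j) = 1/(143 + w)
(H(-39 + 38, 96) + a)/(42395 - 41926) = (1/(143 + (-39 + 38)) + 15655)/(42395 - 41926) = (1/(143 - 1) + 15655)/469 = (1/142 + 15655)*(1/469) = (2223011/142)*(1/469) = 317573/9514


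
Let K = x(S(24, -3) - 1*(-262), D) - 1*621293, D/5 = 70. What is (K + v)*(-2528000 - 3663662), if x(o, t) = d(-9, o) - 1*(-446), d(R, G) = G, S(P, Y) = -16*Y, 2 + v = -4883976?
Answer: 34082096353930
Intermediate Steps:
v = -4883978 (v = -2 - 4883976 = -4883978)
D = 350 (D = 5*70 = 350)
x(o, t) = 446 + o (x(o, t) = o - 1*(-446) = o + 446 = 446 + o)
K = -620537 (K = (446 + (-16*(-3) - 1*(-262))) - 1*621293 = (446 + (48 + 262)) - 621293 = (446 + 310) - 621293 = 756 - 621293 = -620537)
(K + v)*(-2528000 - 3663662) = (-620537 - 4883978)*(-2528000 - 3663662) = -5504515*(-6191662) = 34082096353930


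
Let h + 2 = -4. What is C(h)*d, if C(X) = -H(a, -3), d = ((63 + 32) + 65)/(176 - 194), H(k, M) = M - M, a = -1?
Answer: 0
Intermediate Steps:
H(k, M) = 0
d = -80/9 (d = (95 + 65)/(-18) = 160*(-1/18) = -80/9 ≈ -8.8889)
h = -6 (h = -2 - 4 = -6)
C(X) = 0 (C(X) = -1*0 = 0)
C(h)*d = 0*(-80/9) = 0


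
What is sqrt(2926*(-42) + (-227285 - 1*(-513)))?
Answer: 28*I*sqrt(446) ≈ 591.32*I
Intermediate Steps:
sqrt(2926*(-42) + (-227285 - 1*(-513))) = sqrt(-122892 + (-227285 + 513)) = sqrt(-122892 - 226772) = sqrt(-349664) = 28*I*sqrt(446)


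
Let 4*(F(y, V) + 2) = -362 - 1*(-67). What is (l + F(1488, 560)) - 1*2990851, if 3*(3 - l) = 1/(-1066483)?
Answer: -38277232004051/12797796 ≈ -2.9909e+6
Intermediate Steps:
F(y, V) = -303/4 (F(y, V) = -2 + (-362 - 1*(-67))/4 = -2 + (-362 + 67)/4 = -2 + (¼)*(-295) = -2 - 295/4 = -303/4)
l = 9598348/3199449 (l = 3 - ⅓/(-1066483) = 3 - ⅓*(-1/1066483) = 3 + 1/3199449 = 9598348/3199449 ≈ 3.0000)
(l + F(1488, 560)) - 1*2990851 = (9598348/3199449 - 303/4) - 1*2990851 = -931039655/12797796 - 2990851 = -38277232004051/12797796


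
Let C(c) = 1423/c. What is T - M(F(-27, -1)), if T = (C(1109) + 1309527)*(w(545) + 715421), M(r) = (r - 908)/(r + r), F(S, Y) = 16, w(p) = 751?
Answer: 8320582927902923/8872 ≈ 9.3785e+11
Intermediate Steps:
M(r) = (-908 + r)/(2*r) (M(r) = (-908 + r)/((2*r)) = (-908 + r)*(1/(2*r)) = (-908 + r)/(2*r))
T = 1040072865956952/1109 (T = (1423/1109 + 1309527)*(751 + 715421) = (1423*(1/1109) + 1309527)*716172 = (1423/1109 + 1309527)*716172 = (1452266866/1109)*716172 = 1040072865956952/1109 ≈ 9.3785e+11)
T - M(F(-27, -1)) = 1040072865956952/1109 - (-908 + 16)/(2*16) = 1040072865956952/1109 - (-892)/(2*16) = 1040072865956952/1109 - 1*(-223/8) = 1040072865956952/1109 + 223/8 = 8320582927902923/8872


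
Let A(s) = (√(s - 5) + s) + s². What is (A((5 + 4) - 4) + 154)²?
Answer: 33856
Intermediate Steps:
A(s) = s + s² + √(-5 + s) (A(s) = (√(-5 + s) + s) + s² = (s + √(-5 + s)) + s² = s + s² + √(-5 + s))
(A((5 + 4) - 4) + 154)² = ((((5 + 4) - 4) + ((5 + 4) - 4)² + √(-5 + ((5 + 4) - 4))) + 154)² = (((9 - 4) + (9 - 4)² + √(-5 + (9 - 4))) + 154)² = ((5 + 5² + √(-5 + 5)) + 154)² = ((5 + 25 + √0) + 154)² = ((5 + 25 + 0) + 154)² = (30 + 154)² = 184² = 33856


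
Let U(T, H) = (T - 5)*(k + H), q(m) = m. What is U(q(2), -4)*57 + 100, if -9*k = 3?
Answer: 841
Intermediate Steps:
k = -1/3 (k = -1/9*3 = -1/3 ≈ -0.33333)
U(T, H) = (-5 + T)*(-1/3 + H) (U(T, H) = (T - 5)*(-1/3 + H) = (-5 + T)*(-1/3 + H))
U(q(2), -4)*57 + 100 = (5/3 - 5*(-4) - 1/3*2 - 4*2)*57 + 100 = (5/3 + 20 - 2/3 - 8)*57 + 100 = 13*57 + 100 = 741 + 100 = 841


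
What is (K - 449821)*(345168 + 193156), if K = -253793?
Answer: -378772302936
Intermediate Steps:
(K - 449821)*(345168 + 193156) = (-253793 - 449821)*(345168 + 193156) = -703614*538324 = -378772302936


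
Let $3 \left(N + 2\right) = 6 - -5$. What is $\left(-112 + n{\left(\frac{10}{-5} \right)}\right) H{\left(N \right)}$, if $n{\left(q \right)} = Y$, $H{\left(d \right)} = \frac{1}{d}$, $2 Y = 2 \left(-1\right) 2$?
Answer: $- \frac{342}{5} \approx -68.4$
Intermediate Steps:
$N = \frac{5}{3}$ ($N = -2 + \frac{6 - -5}{3} = -2 + \frac{6 + 5}{3} = -2 + \frac{1}{3} \cdot 11 = -2 + \frac{11}{3} = \frac{5}{3} \approx 1.6667$)
$Y = -2$ ($Y = \frac{2 \left(-1\right) 2}{2} = \frac{\left(-2\right) 2}{2} = \frac{1}{2} \left(-4\right) = -2$)
$n{\left(q \right)} = -2$
$\left(-112 + n{\left(\frac{10}{-5} \right)}\right) H{\left(N \right)} = \frac{-112 - 2}{\frac{5}{3}} = \left(-114\right) \frac{3}{5} = - \frac{342}{5}$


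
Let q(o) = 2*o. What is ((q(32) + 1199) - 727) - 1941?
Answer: -1405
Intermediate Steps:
((q(32) + 1199) - 727) - 1941 = ((2*32 + 1199) - 727) - 1941 = ((64 + 1199) - 727) - 1941 = (1263 - 727) - 1941 = 536 - 1941 = -1405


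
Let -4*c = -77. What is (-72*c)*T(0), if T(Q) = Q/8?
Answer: 0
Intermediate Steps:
c = 77/4 (c = -¼*(-77) = 77/4 ≈ 19.250)
T(Q) = Q/8 (T(Q) = Q*(⅛) = Q/8)
(-72*c)*T(0) = (-72*77/4)*((⅛)*0) = -1386*0 = 0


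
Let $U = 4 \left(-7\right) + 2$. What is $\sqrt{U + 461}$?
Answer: $\sqrt{435} \approx 20.857$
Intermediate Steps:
$U = -26$ ($U = -28 + 2 = -26$)
$\sqrt{U + 461} = \sqrt{-26 + 461} = \sqrt{435}$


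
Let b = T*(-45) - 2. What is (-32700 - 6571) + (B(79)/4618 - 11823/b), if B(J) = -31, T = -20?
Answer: -40727512424/1036741 ≈ -39284.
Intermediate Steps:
b = 898 (b = -20*(-45) - 2 = 900 - 2 = 898)
(-32700 - 6571) + (B(79)/4618 - 11823/b) = (-32700 - 6571) + (-31/4618 - 11823/898) = -39271 + (-31*1/4618 - 11823*1/898) = -39271 + (-31/4618 - 11823/898) = -39271 - 13656613/1036741 = -40727512424/1036741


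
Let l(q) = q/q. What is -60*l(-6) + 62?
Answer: 2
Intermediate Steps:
l(q) = 1
-60*l(-6) + 62 = -60*1 + 62 = -60 + 62 = 2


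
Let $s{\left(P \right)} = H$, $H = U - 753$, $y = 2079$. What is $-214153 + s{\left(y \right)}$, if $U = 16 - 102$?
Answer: $-214992$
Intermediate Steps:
$U = -86$ ($U = 16 - 102 = -86$)
$H = -839$ ($H = -86 - 753 = -839$)
$s{\left(P \right)} = -839$
$-214153 + s{\left(y \right)} = -214153 - 839 = -214992$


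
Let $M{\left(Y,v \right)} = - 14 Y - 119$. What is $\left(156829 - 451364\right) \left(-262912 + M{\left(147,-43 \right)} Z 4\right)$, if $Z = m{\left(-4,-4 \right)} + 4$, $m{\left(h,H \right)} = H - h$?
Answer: $87696029040$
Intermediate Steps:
$M{\left(Y,v \right)} = -119 - 14 Y$
$Z = 4$ ($Z = \left(-4 - -4\right) + 4 = \left(-4 + 4\right) + 4 = 0 + 4 = 4$)
$\left(156829 - 451364\right) \left(-262912 + M{\left(147,-43 \right)} Z 4\right) = \left(156829 - 451364\right) \left(-262912 + \left(-119 - 2058\right) 4 \cdot 4\right) = - 294535 \left(-262912 + \left(-119 - 2058\right) 16\right) = - 294535 \left(-262912 - 34832\right) = \left(-294535\right) \left(-297744\right) = 87696029040$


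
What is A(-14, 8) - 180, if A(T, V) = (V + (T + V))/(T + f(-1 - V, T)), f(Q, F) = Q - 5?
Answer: -2521/14 ≈ -180.07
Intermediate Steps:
f(Q, F) = -5 + Q
A(T, V) = (T + 2*V)/(-6 + T - V) (A(T, V) = (V + (T + V))/(T + (-5 + (-1 - V))) = (T + 2*V)/(T + (-6 - V)) = (T + 2*V)/(-6 + T - V))
A(-14, 8) - 180 = (-14 + 2*8)/(-6 - 14 - 1*8) - 180 = (-14 + 16)/(-6 - 14 - 8) - 180 = 2/(-28) - 180 = -1/28*2 - 180 = -1/14 - 180 = -2521/14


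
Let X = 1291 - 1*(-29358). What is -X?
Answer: -30649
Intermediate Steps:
X = 30649 (X = 1291 + 29358 = 30649)
-X = -1*30649 = -30649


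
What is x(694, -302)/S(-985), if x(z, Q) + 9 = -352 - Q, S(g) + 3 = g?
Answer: 59/988 ≈ 0.059717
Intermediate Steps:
S(g) = -3 + g
x(z, Q) = -361 - Q (x(z, Q) = -9 + (-352 - Q) = -361 - Q)
x(694, -302)/S(-985) = (-361 - 1*(-302))/(-3 - 985) = (-361 + 302)/(-988) = -59*(-1/988) = 59/988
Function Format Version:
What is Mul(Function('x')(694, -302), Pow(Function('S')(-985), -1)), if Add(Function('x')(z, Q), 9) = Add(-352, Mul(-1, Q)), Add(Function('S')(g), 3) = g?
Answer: Rational(59, 988) ≈ 0.059717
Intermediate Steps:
Function('S')(g) = Add(-3, g)
Function('x')(z, Q) = Add(-361, Mul(-1, Q)) (Function('x')(z, Q) = Add(-9, Add(-352, Mul(-1, Q))) = Add(-361, Mul(-1, Q)))
Mul(Function('x')(694, -302), Pow(Function('S')(-985), -1)) = Mul(Add(-361, Mul(-1, -302)), Pow(Add(-3, -985), -1)) = Mul(Add(-361, 302), Pow(-988, -1)) = Mul(-59, Rational(-1, 988)) = Rational(59, 988)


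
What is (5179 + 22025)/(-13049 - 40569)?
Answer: -13602/26809 ≈ -0.50737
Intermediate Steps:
(5179 + 22025)/(-13049 - 40569) = 27204/(-53618) = 27204*(-1/53618) = -13602/26809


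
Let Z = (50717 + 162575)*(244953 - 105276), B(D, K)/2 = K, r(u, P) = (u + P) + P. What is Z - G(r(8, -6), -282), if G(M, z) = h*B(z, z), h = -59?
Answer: 29791953408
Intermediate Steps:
r(u, P) = u + 2*P (r(u, P) = (P + u) + P = u + 2*P)
B(D, K) = 2*K
G(M, z) = -118*z
Z = 29791986684 (Z = 213292*139677 = 29791986684)
Z - G(r(8, -6), -282) = 29791986684 - (-118)*(-282) = 29791986684 - 1*33276 = 29791986684 - 33276 = 29791953408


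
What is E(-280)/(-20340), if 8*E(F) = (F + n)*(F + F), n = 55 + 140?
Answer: -595/2034 ≈ -0.29253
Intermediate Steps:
n = 195
E(F) = F*(195 + F)/4 (E(F) = ((F + 195)*(F + F))/8 = ((195 + F)*(2*F))/8 = (2*F*(195 + F))/8 = F*(195 + F)/4)
E(-280)/(-20340) = ((1/4)*(-280)*(195 - 280))/(-20340) = ((1/4)*(-280)*(-85))*(-1/20340) = 5950*(-1/20340) = -595/2034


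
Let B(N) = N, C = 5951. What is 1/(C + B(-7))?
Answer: 1/5944 ≈ 0.00016824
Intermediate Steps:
1/(C + B(-7)) = 1/(5951 - 7) = 1/5944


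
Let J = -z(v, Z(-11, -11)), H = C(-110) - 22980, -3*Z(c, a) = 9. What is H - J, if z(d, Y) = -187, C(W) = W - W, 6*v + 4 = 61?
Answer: -23167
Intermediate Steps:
v = 19/2 (v = -⅔ + (⅙)*61 = -⅔ + 61/6 = 19/2 ≈ 9.5000)
Z(c, a) = -3 (Z(c, a) = -⅓*9 = -3)
C(W) = 0
H = -22980 (H = 0 - 22980 = -22980)
J = 187 (J = -1*(-187) = 187)
H - J = -22980 - 1*187 = -22980 - 187 = -23167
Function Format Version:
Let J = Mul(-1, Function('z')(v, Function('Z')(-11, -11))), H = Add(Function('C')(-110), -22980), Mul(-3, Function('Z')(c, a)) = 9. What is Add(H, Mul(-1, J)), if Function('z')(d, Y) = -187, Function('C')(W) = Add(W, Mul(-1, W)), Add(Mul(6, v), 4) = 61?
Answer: -23167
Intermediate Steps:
v = Rational(19, 2) (v = Add(Rational(-2, 3), Mul(Rational(1, 6), 61)) = Add(Rational(-2, 3), Rational(61, 6)) = Rational(19, 2) ≈ 9.5000)
Function('Z')(c, a) = -3 (Function('Z')(c, a) = Mul(Rational(-1, 3), 9) = -3)
Function('C')(W) = 0
H = -22980 (H = Add(0, -22980) = -22980)
J = 187 (J = Mul(-1, -187) = 187)
Add(H, Mul(-1, J)) = Add(-22980, Mul(-1, 187)) = Add(-22980, -187) = -23167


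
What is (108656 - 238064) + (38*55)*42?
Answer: -41628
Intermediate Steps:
(108656 - 238064) + (38*55)*42 = -129408 + 2090*42 = -129408 + 87780 = -41628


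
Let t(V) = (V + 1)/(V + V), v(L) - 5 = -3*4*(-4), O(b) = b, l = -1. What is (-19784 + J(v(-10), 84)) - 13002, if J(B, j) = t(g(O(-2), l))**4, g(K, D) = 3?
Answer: -2655650/81 ≈ -32786.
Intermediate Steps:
v(L) = 53 (v(L) = 5 - 3*4*(-4) = 5 - 12*(-4) = 5 + 48 = 53)
t(V) = (1 + V)/(2*V) (t(V) = (1 + V)/((2*V)) = (1 + V)*(1/(2*V)) = (1 + V)/(2*V))
J(B, j) = 16/81 (J(B, j) = ((1/2)*(1 + 3)/3)**4 = ((1/2)*(1/3)*4)**4 = (2/3)**4 = 16/81)
(-19784 + J(v(-10), 84)) - 13002 = (-19784 + 16/81) - 13002 = -1602488/81 - 13002 = -2655650/81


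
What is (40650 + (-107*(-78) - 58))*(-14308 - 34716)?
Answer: -2399136512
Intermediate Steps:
(40650 + (-107*(-78) - 58))*(-14308 - 34716) = (40650 + (8346 - 58))*(-49024) = (40650 + 8288)*(-49024) = 48938*(-49024) = -2399136512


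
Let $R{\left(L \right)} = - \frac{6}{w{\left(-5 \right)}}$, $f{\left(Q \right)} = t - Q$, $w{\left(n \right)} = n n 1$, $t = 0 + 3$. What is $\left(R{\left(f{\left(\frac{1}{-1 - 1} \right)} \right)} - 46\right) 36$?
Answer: $- \frac{41616}{25} \approx -1664.6$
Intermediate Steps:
$t = 3$
$w{\left(n \right)} = n^{2}$ ($w{\left(n \right)} = n^{2} \cdot 1 = n^{2}$)
$f{\left(Q \right)} = 3 - Q$
$R{\left(L \right)} = - \frac{6}{25}$ ($R{\left(L \right)} = - \frac{6}{\left(-5\right)^{2}} = - \frac{6}{25}$)
$\left(R{\left(f{\left(\frac{1}{-1 - 1} \right)} \right)} - 46\right) 36 = \left(- \frac{6}{25} - 46\right) 36 = \left(- \frac{1156}{25}\right) 36 = - \frac{41616}{25}$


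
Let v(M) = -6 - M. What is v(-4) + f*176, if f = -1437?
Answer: -252914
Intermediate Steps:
v(-4) + f*176 = (-6 - 1*(-4)) - 1437*176 = (-6 + 4) - 252912 = -2 - 252912 = -252914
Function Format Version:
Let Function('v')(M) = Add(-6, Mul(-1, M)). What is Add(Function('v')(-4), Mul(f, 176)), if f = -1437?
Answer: -252914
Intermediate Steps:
Add(Function('v')(-4), Mul(f, 176)) = Add(Add(-6, Mul(-1, -4)), Mul(-1437, 176)) = Add(Add(-6, 4), -252912) = Add(-2, -252912) = -252914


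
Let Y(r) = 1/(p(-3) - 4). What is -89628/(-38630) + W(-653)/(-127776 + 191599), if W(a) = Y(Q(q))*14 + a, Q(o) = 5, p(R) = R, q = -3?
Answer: 2847512597/1232741245 ≈ 2.3099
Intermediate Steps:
Y(r) = -⅐ (Y(r) = 1/(-3 - 4) = 1/(-7) = -⅐)
W(a) = -2 + a (W(a) = -⅐*14 + a = -2 + a)
-89628/(-38630) + W(-653)/(-127776 + 191599) = -89628/(-38630) + (-2 - 653)/(-127776 + 191599) = -89628*(-1/38630) - 655/63823 = 44814/19315 - 655*1/63823 = 44814/19315 - 655/63823 = 2847512597/1232741245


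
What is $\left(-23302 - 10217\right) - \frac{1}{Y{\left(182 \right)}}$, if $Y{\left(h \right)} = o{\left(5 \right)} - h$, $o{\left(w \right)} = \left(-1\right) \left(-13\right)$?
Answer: $- \frac{5664710}{169} \approx -33519.0$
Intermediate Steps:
$o{\left(w \right)} = 13$
$Y{\left(h \right)} = 13 - h$
$\left(-23302 - 10217\right) - \frac{1}{Y{\left(182 \right)}} = \left(-23302 - 10217\right) - \frac{1}{13 - 182} = -33519 - \frac{1}{-169} = -33519 - - \frac{1}{169} = -33519 + \frac{1}{169} = - \frac{5664710}{169}$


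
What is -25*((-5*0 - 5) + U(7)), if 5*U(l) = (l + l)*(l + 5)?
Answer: -715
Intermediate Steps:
U(l) = 2*l*(5 + l)/5 (U(l) = ((l + l)*(l + 5))/5 = ((2*l)*(5 + l))/5 = (2*l*(5 + l))/5 = 2*l*(5 + l)/5)
-25*((-5*0 - 5) + U(7)) = -25*((-5*0 - 5) + (2/5)*7*(5 + 7)) = -25*((0 - 5) + (2/5)*7*12) = -25*(-5 + 168/5) = -25*143/5 = -715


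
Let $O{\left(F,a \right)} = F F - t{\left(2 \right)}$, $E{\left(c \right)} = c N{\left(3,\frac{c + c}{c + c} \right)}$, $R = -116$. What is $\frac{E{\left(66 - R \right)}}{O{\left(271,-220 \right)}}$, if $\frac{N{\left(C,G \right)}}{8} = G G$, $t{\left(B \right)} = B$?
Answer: $\frac{1456}{73439} \approx 0.019826$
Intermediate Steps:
$N{\left(C,G \right)} = 8 G^{2}$ ($N{\left(C,G \right)} = 8 G G = 8 G^{2}$)
$E{\left(c \right)} = 8 c$ ($E{\left(c \right)} = c 8 \left(\frac{c + c}{c + c}\right)^{2} = c 8 \left(\frac{2 c}{2 c}\right)^{2} = c 8 \left(2 c \frac{1}{2 c}\right)^{2} = c 8 \cdot 1^{2} = c 8 \cdot 1 = c 8 = 8 c$)
$O{\left(F,a \right)} = -2 + F^{2}$ ($O{\left(F,a \right)} = F F - 2 = F^{2} - 2 = -2 + F^{2}$)
$\frac{E{\left(66 - R \right)}}{O{\left(271,-220 \right)}} = \frac{8 \left(66 - -116\right)}{-2 + 271^{2}} = \frac{8 \left(66 + 116\right)}{-2 + 73441} = \frac{8 \cdot 182}{73439} = 1456 \cdot \frac{1}{73439} = \frac{1456}{73439}$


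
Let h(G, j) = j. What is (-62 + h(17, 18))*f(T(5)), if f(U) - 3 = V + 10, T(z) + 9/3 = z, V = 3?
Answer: -704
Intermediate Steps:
T(z) = -3 + z
f(U) = 16 (f(U) = 3 + (3 + 10) = 3 + 13 = 16)
(-62 + h(17, 18))*f(T(5)) = (-62 + 18)*16 = -44*16 = -704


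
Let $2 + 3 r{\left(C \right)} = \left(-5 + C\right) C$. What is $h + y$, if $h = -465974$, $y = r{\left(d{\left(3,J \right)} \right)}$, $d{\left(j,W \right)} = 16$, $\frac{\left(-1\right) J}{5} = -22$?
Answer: $-465916$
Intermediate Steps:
$J = 110$ ($J = \left(-5\right) \left(-22\right) = 110$)
$r{\left(C \right)} = - \frac{2}{3} + \frac{C \left(-5 + C\right)}{3}$ ($r{\left(C \right)} = - \frac{2}{3} + \frac{\left(-5 + C\right) C}{3} = - \frac{2}{3} + \frac{C \left(-5 + C\right)}{3}$)
$y = 58$ ($y = - \frac{2}{3} - \frac{80}{3} + \frac{16^{2}}{3} = - \frac{2}{3} - \frac{80}{3} + \frac{1}{3} \cdot 256 = - \frac{2}{3} - \frac{80}{3} + \frac{256}{3} = 58$)
$h + y = -465974 + 58 = -465916$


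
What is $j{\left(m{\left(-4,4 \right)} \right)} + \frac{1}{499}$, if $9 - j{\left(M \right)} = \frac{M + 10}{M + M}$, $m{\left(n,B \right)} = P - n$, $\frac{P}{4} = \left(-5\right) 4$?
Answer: $\frac{324925}{37924} \approx 8.5678$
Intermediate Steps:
$P = -80$ ($P = 4 \left(\left(-5\right) 4\right) = 4 \left(-20\right) = -80$)
$m{\left(n,B \right)} = -80 - n$
$j{\left(M \right)} = 9 - \frac{10 + M}{2 M}$ ($j{\left(M \right)} = 9 - \frac{M + 10}{M + M} = 9 - \frac{10 + M}{2 M}$)
$j{\left(m{\left(-4,4 \right)} \right)} + \frac{1}{499} = \left(\frac{17}{2} - \frac{5}{-80 - -4}\right) + \frac{1}{499} = \left(\frac{17}{2} - \frac{5}{-80 + 4}\right) + \frac{1}{499} = \left(\frac{17}{2} - \frac{5}{-76}\right) + \frac{1}{499} = \left(\frac{17}{2} - - \frac{5}{76}\right) + \frac{1}{499} = \left(\frac{17}{2} + \frac{5}{76}\right) + \frac{1}{499} = \frac{651}{76} + \frac{1}{499} = \frac{324925}{37924}$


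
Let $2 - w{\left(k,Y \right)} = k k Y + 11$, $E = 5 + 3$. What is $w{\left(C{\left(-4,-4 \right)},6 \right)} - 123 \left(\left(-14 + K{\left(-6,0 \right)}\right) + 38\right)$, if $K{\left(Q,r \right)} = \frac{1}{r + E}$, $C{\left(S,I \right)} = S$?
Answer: $- \frac{24579}{8} \approx -3072.4$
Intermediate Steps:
$E = 8$
$K{\left(Q,r \right)} = \frac{1}{8 + r}$ ($K{\left(Q,r \right)} = \frac{1}{r + 8} = \frac{1}{8 + r}$)
$w{\left(k,Y \right)} = -9 - Y k^{2}$ ($w{\left(k,Y \right)} = 2 - \left(k k Y + 11\right) = 2 - \left(k^{2} Y + 11\right) = 2 - \left(Y k^{2} + 11\right) = 2 - \left(11 + Y k^{2}\right) = -9 - Y k^{2}$)
$w{\left(C{\left(-4,-4 \right)},6 \right)} - 123 \left(\left(-14 + K{\left(-6,0 \right)}\right) + 38\right) = \left(-9 - 6 \left(-4\right)^{2}\right) - 123 \left(\left(-14 + \frac{1}{8 + 0}\right) + 38\right) = \left(-9 - 6 \cdot 16\right) - 123 \left(\left(-14 + \frac{1}{8}\right) + 38\right) = \left(-9 - 96\right) - 123 \left(\left(-14 + \frac{1}{8}\right) + 38\right) = -105 - 123 \left(- \frac{111}{8} + 38\right) = -105 - \frac{23739}{8} = - \frac{24579}{8}$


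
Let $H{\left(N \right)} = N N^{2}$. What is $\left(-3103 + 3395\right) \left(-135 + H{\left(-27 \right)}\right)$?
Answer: $-5786856$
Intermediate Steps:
$H{\left(N \right)} = N^{3}$
$\left(-3103 + 3395\right) \left(-135 + H{\left(-27 \right)}\right) = \left(-3103 + 3395\right) \left(-135 + \left(-27\right)^{3}\right) = 292 \left(-135 - 19683\right) = 292 \left(-19818\right) = -5786856$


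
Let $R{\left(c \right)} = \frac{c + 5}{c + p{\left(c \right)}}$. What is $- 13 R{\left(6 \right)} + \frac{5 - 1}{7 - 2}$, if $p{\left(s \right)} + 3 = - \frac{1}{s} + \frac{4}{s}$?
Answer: $- \frac{1402}{35} \approx -40.057$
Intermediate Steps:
$p{\left(s \right)} = -3 + \frac{3}{s}$ ($p{\left(s \right)} = -3 + \left(- \frac{1}{s} + \frac{4}{s}\right) = -3 + \frac{3}{s}$)
$R{\left(c \right)} = \frac{5 + c}{-3 + c + \frac{3}{c}}$ ($R{\left(c \right)} = \frac{c + 5}{c - \left(3 - \frac{3}{c}\right)} = \frac{5 + c}{-3 + c + \frac{3}{c}}$)
$- 13 R{\left(6 \right)} + \frac{5 - 1}{7 - 2} = - 13 \frac{6 \left(5 + 6\right)}{3 + 6 \left(-3 + 6\right)} + \frac{5 - 1}{7 - 2} = - 13 \cdot 6 \frac{1}{3 + 6 \cdot 3} \cdot 11 + \frac{4}{5} = - 13 \cdot 6 \frac{1}{3 + 18} \cdot 11 + 4 \cdot \frac{1}{5} = - 13 \cdot 6 \cdot \frac{1}{21} \cdot 11 + \frac{4}{5} = \left(-13\right) \frac{22}{7} + \frac{4}{5} = - \frac{286}{7} + \frac{4}{5} = - \frac{1402}{35}$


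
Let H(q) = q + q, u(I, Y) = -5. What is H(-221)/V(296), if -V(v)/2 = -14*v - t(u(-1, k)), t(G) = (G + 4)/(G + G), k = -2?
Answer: -2210/41441 ≈ -0.053329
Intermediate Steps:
H(q) = 2*q
t(G) = (4 + G)/(2*G) (t(G) = (4 + G)/((2*G)) = (4 + G)*(1/(2*G)) = (4 + G)/(2*G))
V(v) = 1/5 + 28*v (V(v) = -2*(-14*v - (4 - 5)/(2*(-5))) = -2*(-14*v - (-1)*(-1)/(2*5)) = -2*(-14*v - 1*1/10) = -2*(-14*v - 1/10) = -2*(-1/10 - 14*v) = 1/5 + 28*v)
H(-221)/V(296) = (2*(-221))/(1/5 + 28*296) = -442/(1/5 + 8288) = -442/41441/5 = -442*5/41441 = -2210/41441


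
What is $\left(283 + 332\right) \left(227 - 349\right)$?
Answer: $-75030$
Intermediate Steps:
$\left(283 + 332\right) \left(227 - 349\right) = 615 \left(-122\right) = -75030$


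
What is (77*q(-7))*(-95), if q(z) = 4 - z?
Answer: -80465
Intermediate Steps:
(77*q(-7))*(-95) = (77*(4 - 1*(-7)))*(-95) = (77*(4 + 7))*(-95) = (77*11)*(-95) = 847*(-95) = -80465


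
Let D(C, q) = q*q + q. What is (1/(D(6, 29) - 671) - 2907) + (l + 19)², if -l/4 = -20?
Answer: 1371907/199 ≈ 6894.0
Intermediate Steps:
l = 80 (l = -4*(-20) = 80)
D(C, q) = q + q² (D(C, q) = q² + q = q + q²)
(1/(D(6, 29) - 671) - 2907) + (l + 19)² = (1/(29*(1 + 29) - 671) - 2907) + (80 + 19)² = (1/(29*30 - 671) - 2907) + 99² = (1/(870 - 671) - 2907) + 9801 = (1/199 - 2907) + 9801 = -578492/199 + 9801 = 1371907/199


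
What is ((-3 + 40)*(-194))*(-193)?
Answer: 1385354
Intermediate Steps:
((-3 + 40)*(-194))*(-193) = (37*(-194))*(-193) = -7178*(-193) = 1385354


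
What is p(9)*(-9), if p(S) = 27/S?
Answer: -27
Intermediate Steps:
p(9)*(-9) = (27/9)*(-9) = (27*(⅑))*(-9) = 3*(-9) = -27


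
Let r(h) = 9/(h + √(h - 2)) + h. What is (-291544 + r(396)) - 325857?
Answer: -48256576273/78211 - 9*√394/156422 ≈ -6.1701e+5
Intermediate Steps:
r(h) = h + 9/(h + √(-2 + h)) (r(h) = 9/(h + √(-2 + h)) + h = h + 9/(h + √(-2 + h)))
(-291544 + r(396)) - 325857 = (-291544 + (9 + 396² + 396*√(-2 + 396))/(396 + √(-2 + 396))) - 325857 = (-291544 + (9 + 156816 + 396*√394)/(396 + √394)) - 325857 = (-291544 + (156825 + 396*√394)/(396 + √394)) - 325857 = -617401 + (156825 + 396*√394)/(396 + √394)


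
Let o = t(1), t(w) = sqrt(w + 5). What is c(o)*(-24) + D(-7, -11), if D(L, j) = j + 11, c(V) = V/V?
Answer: -24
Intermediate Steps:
t(w) = sqrt(5 + w)
o = sqrt(6) (o = sqrt(5 + 1) = sqrt(6) ≈ 2.4495)
c(V) = 1
D(L, j) = 11 + j
c(o)*(-24) + D(-7, -11) = 1*(-24) + (11 - 11) = -24 + 0 = -24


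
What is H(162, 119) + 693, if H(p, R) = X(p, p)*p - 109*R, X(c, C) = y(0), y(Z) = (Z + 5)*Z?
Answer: -12278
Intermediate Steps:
y(Z) = Z*(5 + Z) (y(Z) = (5 + Z)*Z = Z*(5 + Z))
X(c, C) = 0 (X(c, C) = 0*(5 + 0) = 0*5 = 0)
H(p, R) = -109*R (H(p, R) = 0*p - 109*R = 0 - 109*R = -109*R)
H(162, 119) + 693 = -109*119 + 693 = -12971 + 693 = -12278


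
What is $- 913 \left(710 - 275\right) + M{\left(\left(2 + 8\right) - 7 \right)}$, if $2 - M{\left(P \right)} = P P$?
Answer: $-397162$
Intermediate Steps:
$M{\left(P \right)} = 2 - P^{2}$ ($M{\left(P \right)} = 2 - P P = 2 - P^{2}$)
$- 913 \left(710 - 275\right) + M{\left(\left(2 + 8\right) - 7 \right)} = - 913 \left(710 - 275\right) + \left(2 - \left(\left(2 + 8\right) - 7\right)^{2}\right) = \left(-913\right) 435 + \left(2 - \left(10 - 7\right)^{2}\right) = -397155 + \left(2 - 3^{2}\right) = -397155 + \left(2 - 9\right) = -397155 - 7 = -397162$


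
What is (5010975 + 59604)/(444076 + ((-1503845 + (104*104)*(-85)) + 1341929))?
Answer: -1690193/212400 ≈ -7.9576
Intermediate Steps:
(5010975 + 59604)/(444076 + ((-1503845 + (104*104)*(-85)) + 1341929)) = 5070579/(444076 + ((-1503845 + 10816*(-85)) + 1341929)) = 5070579/(444076 + ((-1503845 - 919360) + 1341929)) = 5070579/(444076 + (-2423205 + 1341929)) = 5070579/(444076 - 1081276) = 5070579/(-637200) = 5070579*(-1/637200) = -1690193/212400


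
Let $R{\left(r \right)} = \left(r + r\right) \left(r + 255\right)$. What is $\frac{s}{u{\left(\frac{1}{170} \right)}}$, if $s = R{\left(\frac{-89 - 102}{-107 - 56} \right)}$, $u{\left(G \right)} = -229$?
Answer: $- \frac{15950792}{6084301} \approx -2.6216$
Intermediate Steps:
$R{\left(r \right)} = 2 r \left(255 + r\right)$
$s = \frac{15950792}{26569}$ ($s = 2 \frac{-89 - 102}{-107 - 56} \left(255 + \frac{-89 - 102}{-107 - 56}\right) = 2 \left(- \frac{191}{-163}\right) \left(255 - \frac{191}{-163}\right) = 2 \left(\left(-191\right) \left(- \frac{1}{163}\right)\right) \left(255 - - \frac{191}{163}\right) = 2 \cdot \frac{191}{163} \left(255 + \frac{191}{163}\right) = 2 \cdot \frac{191}{163} \cdot \frac{41756}{163} = \frac{15950792}{26569} \approx 600.35$)
$\frac{s}{u{\left(\frac{1}{170} \right)}} = \frac{15950792}{26569 \left(-229\right)} = \frac{15950792}{26569} \left(- \frac{1}{229}\right) = - \frac{15950792}{6084301}$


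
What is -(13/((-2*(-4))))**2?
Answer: -169/64 ≈ -2.6406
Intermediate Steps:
-(13/((-2*(-4))))**2 = -(13/8)**2 = -1*169/64 = -169/64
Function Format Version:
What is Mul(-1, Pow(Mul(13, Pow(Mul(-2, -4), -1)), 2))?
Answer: Rational(-169, 64) ≈ -2.6406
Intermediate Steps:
Mul(-1, Pow(Mul(13, Pow(Mul(-2, -4), -1)), 2)) = Mul(-1, Pow(Mul(13, Pow(8, -1)), 2)) = Mul(-1, Pow(Mul(13, Rational(1, 8)), 2)) = Mul(-1, Pow(Rational(13, 8), 2)) = Mul(-1, Rational(169, 64)) = Rational(-169, 64)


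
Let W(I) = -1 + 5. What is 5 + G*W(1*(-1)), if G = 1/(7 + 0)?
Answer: 39/7 ≈ 5.5714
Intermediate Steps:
W(I) = 4
G = ⅐ (G = 1/7 = ⅐ ≈ 0.14286)
5 + G*W(1*(-1)) = 5 + (⅐)*4 = 5 + 4/7 = 39/7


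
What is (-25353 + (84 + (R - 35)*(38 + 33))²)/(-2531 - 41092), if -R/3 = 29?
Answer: -73556731/43623 ≈ -1686.2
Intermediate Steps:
R = -87 (R = -3*29 = -87)
(-25353 + (84 + (R - 35)*(38 + 33))²)/(-2531 - 41092) = (-25353 + (84 + (-87 - 35)*(38 + 33))²)/(-2531 - 41092) = (-25353 + (84 - 122*71)²)/(-43623) = (-25353 + (84 - 8662)²)*(-1/43623) = (-25353 + (-8578)²)*(-1/43623) = (-25353 + 73582084)*(-1/43623) = 73556731*(-1/43623) = -73556731/43623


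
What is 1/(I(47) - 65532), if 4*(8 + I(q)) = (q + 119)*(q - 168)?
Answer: -2/141123 ≈ -1.4172e-5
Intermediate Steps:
I(q) = -8 + (-168 + q)*(119 + q)/4 (I(q) = -8 + ((q + 119)*(q - 168))/4 = -8 + ((119 + q)*(-168 + q))/4 = -8 + ((-168 + q)*(119 + q))/4 = -8 + (-168 + q)*(119 + q)/4)
1/(I(47) - 65532) = 1/((-5006 - 49/4*47 + (¼)*47²) - 65532) = 1/((-5006 - 2303/4 + (¼)*2209) - 65532) = 1/((-5006 - 2303/4 + 2209/4) - 65532) = 1/(-10059/2 - 65532) = 1/(-141123/2) = -2/141123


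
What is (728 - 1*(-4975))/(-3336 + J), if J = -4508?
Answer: -5703/7844 ≈ -0.72705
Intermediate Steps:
(728 - 1*(-4975))/(-3336 + J) = (728 - 1*(-4975))/(-3336 - 4508) = (728 + 4975)/(-7844) = 5703*(-1/7844) = -5703/7844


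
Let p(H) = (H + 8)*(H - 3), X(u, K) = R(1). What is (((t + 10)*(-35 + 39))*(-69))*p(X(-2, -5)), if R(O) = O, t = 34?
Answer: 218592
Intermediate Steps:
X(u, K) = 1
p(H) = (-3 + H)*(8 + H) (p(H) = (8 + H)*(-3 + H) = (-3 + H)*(8 + H))
(((t + 10)*(-35 + 39))*(-69))*p(X(-2, -5)) = (((34 + 10)*(-35 + 39))*(-69))*(-24 + 1**2 + 5*1) = ((44*4)*(-69))*(-24 + 1 + 5) = (176*(-69))*(-18) = -12144*(-18) = 218592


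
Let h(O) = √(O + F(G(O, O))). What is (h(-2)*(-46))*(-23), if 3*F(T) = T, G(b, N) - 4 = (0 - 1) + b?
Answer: 1058*I*√15/3 ≈ 1365.9*I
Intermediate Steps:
G(b, N) = 3 + b (G(b, N) = 4 + ((0 - 1) + b) = 4 + (-1 + b) = 3 + b)
F(T) = T/3
h(O) = √(1 + 4*O/3) (h(O) = √(O + (3 + O)/3) = √(O + (1 + O/3)) = √(1 + 4*O/3))
(h(-2)*(-46))*(-23) = ((√(9 + 12*(-2))/3)*(-46))*(-23) = ((√(9 - 24)/3)*(-46))*(-23) = ((√(-15)/3)*(-46))*(-23) = (((I*√15)/3)*(-46))*(-23) = ((I*√15/3)*(-46))*(-23) = -46*I*√15/3*(-23) = 1058*I*√15/3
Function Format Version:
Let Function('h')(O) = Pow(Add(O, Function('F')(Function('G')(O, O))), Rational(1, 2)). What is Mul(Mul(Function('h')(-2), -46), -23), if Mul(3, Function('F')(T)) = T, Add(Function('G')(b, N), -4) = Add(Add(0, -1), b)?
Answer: Mul(Rational(1058, 3), I, Pow(15, Rational(1, 2))) ≈ Mul(1365.9, I)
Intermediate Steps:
Function('G')(b, N) = Add(3, b) (Function('G')(b, N) = Add(4, Add(Add(0, -1), b)) = Add(4, Add(-1, b)) = Add(3, b))
Function('F')(T) = Mul(Rational(1, 3), T)
Function('h')(O) = Pow(Add(1, Mul(Rational(4, 3), O)), Rational(1, 2)) (Function('h')(O) = Pow(Add(O, Mul(Rational(1, 3), Add(3, O))), Rational(1, 2)) = Pow(Add(O, Add(1, Mul(Rational(1, 3), O))), Rational(1, 2)) = Pow(Add(1, Mul(Rational(4, 3), O)), Rational(1, 2)))
Mul(Mul(Function('h')(-2), -46), -23) = Mul(Mul(Mul(Rational(1, 3), Pow(Add(9, Mul(12, -2)), Rational(1, 2))), -46), -23) = Mul(Mul(Mul(Rational(1, 3), Pow(Add(9, -24), Rational(1, 2))), -46), -23) = Mul(Mul(Mul(Rational(1, 3), Pow(-15, Rational(1, 2))), -46), -23) = Mul(Mul(Mul(Rational(1, 3), Mul(I, Pow(15, Rational(1, 2)))), -46), -23) = Mul(Mul(Mul(Rational(1, 3), I, Pow(15, Rational(1, 2))), -46), -23) = Mul(Mul(Rational(-46, 3), I, Pow(15, Rational(1, 2))), -23) = Mul(Rational(1058, 3), I, Pow(15, Rational(1, 2)))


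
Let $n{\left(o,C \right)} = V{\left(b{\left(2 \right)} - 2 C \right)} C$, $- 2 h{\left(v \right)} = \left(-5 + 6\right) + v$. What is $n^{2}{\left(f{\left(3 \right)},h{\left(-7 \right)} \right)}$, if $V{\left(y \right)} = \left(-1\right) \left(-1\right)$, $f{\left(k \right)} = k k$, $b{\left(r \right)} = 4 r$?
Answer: $9$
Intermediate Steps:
$h{\left(v \right)} = - \frac{1}{2} - \frac{v}{2}$ ($h{\left(v \right)} = - \frac{\left(-5 + 6\right) + v}{2} = - \frac{1 + v}{2} = - \frac{1}{2} - \frac{v}{2}$)
$f{\left(k \right)} = k^{2}$
$V{\left(y \right)} = 1$
$n{\left(o,C \right)} = C$ ($n{\left(o,C \right)} = 1 C = C$)
$n^{2}{\left(f{\left(3 \right)},h{\left(-7 \right)} \right)} = \left(- \frac{1}{2} - - \frac{7}{2}\right)^{2} = \left(- \frac{1}{2} + \frac{7}{2}\right)^{2} = 3^{2} = 9$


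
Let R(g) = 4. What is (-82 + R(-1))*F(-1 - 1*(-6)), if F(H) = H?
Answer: -390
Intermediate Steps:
(-82 + R(-1))*F(-1 - 1*(-6)) = (-82 + 4)*(-1 - 1*(-6)) = -78*(-1 + 6) = -78*5 = -390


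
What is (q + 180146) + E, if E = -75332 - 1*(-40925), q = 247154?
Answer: 392893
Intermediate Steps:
E = -34407 (E = -75332 + 40925 = -34407)
(q + 180146) + E = (247154 + 180146) - 34407 = 427300 - 34407 = 392893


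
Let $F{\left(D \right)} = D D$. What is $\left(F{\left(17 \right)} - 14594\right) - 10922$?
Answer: $-25227$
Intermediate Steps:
$F{\left(D \right)} = D^{2}$
$\left(F{\left(17 \right)} - 14594\right) - 10922 = \left(17^{2} - 14594\right) - 10922 = \left(289 - 14594\right) - 10922 = -14305 - 10922 = -25227$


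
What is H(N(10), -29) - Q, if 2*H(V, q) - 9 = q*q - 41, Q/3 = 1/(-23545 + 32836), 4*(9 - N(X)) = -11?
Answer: 2505471/6194 ≈ 404.50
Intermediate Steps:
N(X) = 47/4 (N(X) = 9 - ¼*(-11) = 9 + 11/4 = 47/4)
Q = 1/3097 (Q = 3/(-23545 + 32836) = 3/9291 = 3*(1/9291) = 1/3097 ≈ 0.00032289)
H(V, q) = -16 + q²/2 (H(V, q) = 9/2 + (q*q - 41)/2 = 9/2 + (q² - 41)/2 = 9/2 + (-41 + q²)/2 = 9/2 + (-41/2 + q²/2) = -16 + q²/2)
H(N(10), -29) - Q = (-16 + (½)*(-29)²) - 1*1/3097 = (-16 + (½)*841) - 1/3097 = (-16 + 841/2) - 1/3097 = 809/2 - 1/3097 = 2505471/6194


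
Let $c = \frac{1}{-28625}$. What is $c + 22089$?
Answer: $\frac{632297624}{28625} \approx 22089.0$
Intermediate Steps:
$c = - \frac{1}{28625} \approx -3.4934 \cdot 10^{-5}$
$c + 22089 = - \frac{1}{28625} + 22089 = \frac{632297624}{28625}$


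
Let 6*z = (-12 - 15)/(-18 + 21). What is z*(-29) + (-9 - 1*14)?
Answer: 41/2 ≈ 20.500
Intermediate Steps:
z = -3/2 (z = ((-12 - 15)/(-18 + 21))/6 = (-27/3)/6 = (-27*⅓)/6 = (⅙)*(-9) = -3/2 ≈ -1.5000)
z*(-29) + (-9 - 1*14) = -3/2*(-29) + (-9 - 1*14) = 87/2 + (-9 - 14) = 87/2 - 23 = 41/2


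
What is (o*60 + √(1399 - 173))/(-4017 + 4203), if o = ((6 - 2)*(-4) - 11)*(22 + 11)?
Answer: -8910/31 + √1226/186 ≈ -287.23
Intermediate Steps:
o = -891 (o = (4*(-4) - 11)*33 = (-16 - 11)*33 = -27*33 = -891)
(o*60 + √(1399 - 173))/(-4017 + 4203) = (-891*60 + √(1399 - 173))/(-4017 + 4203) = (-53460 + √1226)/186 = (-53460 + √1226)*(1/186) = -8910/31 + √1226/186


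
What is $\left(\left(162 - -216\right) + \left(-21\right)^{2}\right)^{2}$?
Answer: $670761$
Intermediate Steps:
$\left(\left(162 - -216\right) + \left(-21\right)^{2}\right)^{2} = \left(\left(162 + 216\right) + 441\right)^{2} = \left(378 + 441\right)^{2} = 819^{2} = 670761$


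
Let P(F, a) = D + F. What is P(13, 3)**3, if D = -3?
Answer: 1000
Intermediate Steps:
P(F, a) = -3 + F
P(13, 3)**3 = (-3 + 13)**3 = 10**3 = 1000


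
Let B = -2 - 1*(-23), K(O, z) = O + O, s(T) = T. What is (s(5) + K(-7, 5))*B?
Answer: -189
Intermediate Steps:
K(O, z) = 2*O
B = 21 (B = -2 + 23 = 21)
(s(5) + K(-7, 5))*B = (5 + 2*(-7))*21 = (5 - 14)*21 = -9*21 = -189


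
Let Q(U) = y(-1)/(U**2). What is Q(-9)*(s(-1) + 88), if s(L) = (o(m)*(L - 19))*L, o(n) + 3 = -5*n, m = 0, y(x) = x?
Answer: -28/81 ≈ -0.34568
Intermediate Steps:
o(n) = -3 - 5*n
Q(U) = -1/U**2 (Q(U) = -1/(U**2) = -1/U**2)
s(L) = L*(57 - 3*L) (s(L) = ((-3 - 5*0)*(L - 19))*L = ((-3 + 0)*(-19 + L))*L = (-3*(-19 + L))*L = (57 - 3*L)*L = L*(57 - 3*L))
Q(-9)*(s(-1) + 88) = (-1/(-9)**2)*(3*(-1)*(19 - 1*(-1)) + 88) = (-1*1/81)*(3*(-1)*(19 + 1) + 88) = -(3*(-1)*20 + 88)/81 = -(-60 + 88)/81 = -1/81*28 = -28/81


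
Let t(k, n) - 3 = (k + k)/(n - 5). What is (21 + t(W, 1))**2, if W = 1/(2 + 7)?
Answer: 185761/324 ≈ 573.34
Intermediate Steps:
W = 1/9 ≈ 0.11111
t(k, n) = 3 + 2*k/(-5 + n) (t(k, n) = 3 + (k + k)/(n - 5) = 3 + (2*k)/(-5 + n) = 3 + 2*k/(-5 + n))
(21 + t(W, 1))**2 = (21 + (-15 + 2*(1/9) + 3*1)/(-5 + 1))**2 = (21 + (-15 + 2/9 + 3)/(-4))**2 = (21 - 1/4*(-106/9))**2 = (21 + 53/18)**2 = (431/18)**2 = 185761/324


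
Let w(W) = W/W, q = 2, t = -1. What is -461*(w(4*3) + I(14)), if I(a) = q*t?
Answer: 461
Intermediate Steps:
I(a) = -2 (I(a) = 2*(-1) = -2)
w(W) = 1
-461*(w(4*3) + I(14)) = -461*(1 - 2) = -461*(-1) = 461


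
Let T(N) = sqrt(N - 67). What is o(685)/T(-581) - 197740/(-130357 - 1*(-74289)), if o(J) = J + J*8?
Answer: 49435/14017 - 685*I*sqrt(2)/4 ≈ 3.5268 - 242.18*I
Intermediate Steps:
o(J) = 9*J (o(J) = J + 8*J = 9*J)
T(N) = sqrt(-67 + N)
o(685)/T(-581) - 197740/(-130357 - 1*(-74289)) = (9*685)/(sqrt(-67 - 581)) - 197740/(-130357 - 1*(-74289)) = 6165/(sqrt(-648)) - 197740/(-130357 + 74289) = 6165/((18*I*sqrt(2))) - 197740/(-56068) = 6165*(-I*sqrt(2)/36) - 197740*(-1/56068) = -685*I*sqrt(2)/4 + 49435/14017 = 49435/14017 - 685*I*sqrt(2)/4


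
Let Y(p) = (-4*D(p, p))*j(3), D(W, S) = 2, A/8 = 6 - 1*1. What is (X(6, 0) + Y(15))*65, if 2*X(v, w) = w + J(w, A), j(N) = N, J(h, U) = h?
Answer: -1560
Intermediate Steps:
A = 40 (A = 8*(6 - 1*1) = 8*(6 - 1) = 8*5 = 40)
Y(p) = -24 (Y(p) = -4*2*3 = -8*3 = -24)
X(v, w) = w (X(v, w) = (w + w)/2 = (2*w)/2 = w)
(X(6, 0) + Y(15))*65 = (0 - 24)*65 = -24*65 = -1560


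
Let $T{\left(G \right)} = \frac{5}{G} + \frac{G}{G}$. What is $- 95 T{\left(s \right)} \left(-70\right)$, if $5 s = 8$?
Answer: $\frac{109725}{4} \approx 27431.0$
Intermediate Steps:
$s = \frac{8}{5}$ ($s = \frac{1}{5} \cdot 8 = \frac{8}{5} \approx 1.6$)
$T{\left(G \right)} = 1 + \frac{5}{G}$ ($T{\left(G \right)} = \frac{5}{G} + 1 = 1 + \frac{5}{G}$)
$- 95 T{\left(s \right)} \left(-70\right) = - 95 \frac{5 + \frac{8}{5}}{\frac{8}{5}} \left(-70\right) = - 95 \cdot \frac{5}{8} \cdot \frac{33}{5} \left(-70\right) = \left(-95\right) \frac{33}{8} \left(-70\right) = \left(- \frac{3135}{8}\right) \left(-70\right) = \frac{109725}{4}$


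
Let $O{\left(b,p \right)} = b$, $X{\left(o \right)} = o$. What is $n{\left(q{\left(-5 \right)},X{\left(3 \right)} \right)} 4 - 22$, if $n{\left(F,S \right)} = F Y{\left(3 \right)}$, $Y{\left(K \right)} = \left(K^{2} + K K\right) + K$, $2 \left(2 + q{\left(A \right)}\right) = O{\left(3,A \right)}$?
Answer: $-64$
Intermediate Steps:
$q{\left(A \right)} = - \frac{1}{2}$ ($q{\left(A \right)} = -2 + \frac{1}{2} \cdot 3 = -2 + \frac{3}{2} = - \frac{1}{2}$)
$Y{\left(K \right)} = K + 2 K^{2}$ ($Y{\left(K \right)} = \left(K^{2} + K^{2}\right) + K = 2 K^{2} + K = K + 2 K^{2}$)
$n{\left(F,S \right)} = 21 F$ ($n{\left(F,S \right)} = F 3 \left(1 + 2 \cdot 3\right) = F 3 \left(1 + 6\right) = F 3 \cdot 7 = F 21 = 21 F$)
$n{\left(q{\left(-5 \right)},X{\left(3 \right)} \right)} 4 - 22 = 21 \left(- \frac{1}{2}\right) 4 - 22 = \left(- \frac{21}{2}\right) 4 - 22 = -42 - 22 = -64$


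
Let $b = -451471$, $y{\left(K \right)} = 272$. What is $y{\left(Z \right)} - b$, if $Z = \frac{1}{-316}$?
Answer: $451743$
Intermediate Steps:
$Z = - \frac{1}{316} \approx -0.0031646$
$y{\left(Z \right)} - b = 272 - -451471 = 272 + 451471 = 451743$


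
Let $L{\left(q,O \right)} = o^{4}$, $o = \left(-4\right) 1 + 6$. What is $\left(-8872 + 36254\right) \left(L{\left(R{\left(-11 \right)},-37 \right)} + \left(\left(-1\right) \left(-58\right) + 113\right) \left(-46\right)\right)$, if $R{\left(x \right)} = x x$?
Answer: $-214948700$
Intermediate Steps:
$R{\left(x \right)} = x^{2}$
$o = 2$ ($o = -4 + 6 = 2$)
$L{\left(q,O \right)} = 16$ ($L{\left(q,O \right)} = 2^{4} = 16$)
$\left(-8872 + 36254\right) \left(L{\left(R{\left(-11 \right)},-37 \right)} + \left(\left(-1\right) \left(-58\right) + 113\right) \left(-46\right)\right) = \left(-8872 + 36254\right) \left(16 + \left(\left(-1\right) \left(-58\right) + 113\right) \left(-46\right)\right) = 27382 \left(16 + \left(58 + 113\right) \left(-46\right)\right) = 27382 \left(16 + 171 \left(-46\right)\right) = 27382 \left(16 - 7866\right) = 27382 \left(-7850\right) = -214948700$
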